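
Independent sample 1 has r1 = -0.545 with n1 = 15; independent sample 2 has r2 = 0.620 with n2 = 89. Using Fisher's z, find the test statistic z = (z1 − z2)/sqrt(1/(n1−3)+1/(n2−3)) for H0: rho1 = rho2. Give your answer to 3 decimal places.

Fisher z-transforms: z1 = atanh(-0.545) = -0.611241, z2 = atanh(0.620) = 0.725005; difference d = -1.336246
Var(d) = 1/12 + 1/86 = 0.0833333 + 0.0116279 = 0.0949612
z = d/√Var(d) = -1.336246 / √0.0949612 = -1.336246 / 0.308158 = -4.336

-4.336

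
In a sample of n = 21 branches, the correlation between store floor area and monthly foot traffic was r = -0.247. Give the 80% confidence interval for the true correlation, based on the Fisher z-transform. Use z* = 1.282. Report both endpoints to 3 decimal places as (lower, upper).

(-0.504, 0.050)

z_r = atanh(-0.247) = -0.252215;  SE = 1/√(n−3) = 1/√18 = 0.235702
z-limits: -0.252215 ± 1.282·0.235702 = -0.252215 ± 0.302170 = [-0.554385, 0.049955]
ρ-limits: (tanh -0.554385, tanh 0.049955) = (-0.504, 0.050)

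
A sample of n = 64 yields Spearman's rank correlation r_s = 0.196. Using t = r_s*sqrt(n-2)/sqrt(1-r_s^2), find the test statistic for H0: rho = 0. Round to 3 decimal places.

1 − r_s² = 1 − 0.038416 = 0.961584;  √(1−r_s²) = 0.980604
√(n−2) = √62 = 7.874008
t = r_s·√(n−2)/√(1−r_s²) = 0.196 · 7.874008 / 0.980604 = 1.574

1.574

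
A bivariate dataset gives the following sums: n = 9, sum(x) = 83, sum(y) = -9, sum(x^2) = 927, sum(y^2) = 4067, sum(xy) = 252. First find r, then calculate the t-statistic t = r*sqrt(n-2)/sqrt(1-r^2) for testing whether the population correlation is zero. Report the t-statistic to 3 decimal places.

S_xy = nΣxy − ΣxΣy = 9·252 − 83·(-9) = 2268 − (-747) = 3015
S_xx = nΣx² − (Σx)² = 9·927 − 83² = 8343 − 6889 = 1454
S_yy = nΣy² − (Σy)² = 9·4067 − (-9)² = 36603 − 81 = 36522
r = S_xy / √(S_xx·S_yy) = 3015 / √(1454·36522) = 3015 / √53102988 = 3015 / 7287.1797 = 0.4137
t = r·√(n−2)/√(1−r²) = 0.4137·√7 / √(1−0.171148) = 1.094547 / 0.910413 = 1.202

1.202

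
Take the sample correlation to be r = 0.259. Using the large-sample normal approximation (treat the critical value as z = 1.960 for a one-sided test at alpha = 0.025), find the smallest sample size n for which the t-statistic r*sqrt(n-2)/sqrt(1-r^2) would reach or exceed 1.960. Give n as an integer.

56

Need r·√(n−2)/√(1−r²) ≥ 1.960
√(n−2) ≥ 1.960·√(1−0.067081) / 0.259 = 1.960·0.965877 / 0.259 = 7.3093
n−2 ≥ 53.4259  ⇒  n ≥ 55.4259
Smallest integer n = 56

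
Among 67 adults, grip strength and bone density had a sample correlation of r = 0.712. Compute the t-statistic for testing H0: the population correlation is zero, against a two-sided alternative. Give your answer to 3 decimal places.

8.175

1 − r² = 1 − 0.506944 = 0.493056;  √(1−r²) = 0.702179
√(n−2) = √65 = 8.062258
t = r·√(n−2)/√(1−r²) = 0.712 · 8.062258 / 0.702179 = 8.175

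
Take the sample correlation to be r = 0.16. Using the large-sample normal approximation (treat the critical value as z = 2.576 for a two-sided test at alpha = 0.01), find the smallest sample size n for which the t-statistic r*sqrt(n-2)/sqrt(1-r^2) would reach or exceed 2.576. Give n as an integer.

255

Need r·√(n−2)/√(1−r²) ≥ 2.576
√(n−2) ≥ 2.576·√(1−0.0256) / 0.16 = 2.576·0.987117 / 0.16 = 15.8926
n−2 ≥ 252.5747  ⇒  n ≥ 254.5747
Smallest integer n = 255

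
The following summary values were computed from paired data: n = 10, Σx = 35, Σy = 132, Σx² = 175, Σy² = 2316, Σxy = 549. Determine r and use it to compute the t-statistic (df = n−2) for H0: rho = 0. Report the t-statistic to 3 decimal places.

Numerator: nΣxy − (Σx)(Σy) = 10·549 − (35)(132) = 870
Denominator: √[(nΣx²−(Σx)²)(nΣy²−(Σy)²)]
  nΣx²−(Σx)² = 10·175 − 1225 = 525;  nΣy²−(Σy)² = 10·2316 − 17424 = 5736
  √(525·5736) = √3011400 = 1735.3386
r = 870 / 1735.3386 = 0.5013
t = r·√(n−2)/√(1−r²) = 0.5013·√8 / √(1−0.251302) = 1.417891 / 0.865273 = 1.639

1.639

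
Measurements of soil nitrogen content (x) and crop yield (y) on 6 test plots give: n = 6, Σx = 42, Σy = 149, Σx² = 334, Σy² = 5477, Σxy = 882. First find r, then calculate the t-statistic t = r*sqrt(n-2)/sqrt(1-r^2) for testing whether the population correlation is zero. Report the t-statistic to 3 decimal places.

-1.515

S_xy = nΣxy − ΣxΣy = 6·882 − 42·149 = 5292 − 6258 = -966
S_xx = nΣx² − (Σx)² = 6·334 − 42² = 2004 − 1764 = 240
S_yy = nΣy² − (Σy)² = 6·5477 − 149² = 32862 − 22201 = 10661
r = S_xy / √(S_xx·S_yy) = -966 / √(240·10661) = -966 / √2558640 = -966 / 1599.5749 = -0.6039
t = r·√(n−2)/√(1−r²) = -0.6039·√4 / √(1−0.364695) = -1.207800 / 0.797060 = -1.515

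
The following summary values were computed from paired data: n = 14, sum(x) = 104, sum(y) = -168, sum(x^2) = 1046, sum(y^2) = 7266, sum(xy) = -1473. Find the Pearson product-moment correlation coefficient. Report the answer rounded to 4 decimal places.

Numerator: nΣxy − (Σx)(Σy) = 14·(-1473) − (104)(-168) = -3150
Denominator: √[(nΣx²−(Σx)²)(nΣy²−(Σy)²)]
  nΣx²−(Σx)² = 14·1046 − 10816 = 3828;  nΣy²−(Σy)² = 14·7266 − 28224 = 73500
  √(3828·73500) = √281358000 = 16773.7295
r = -3150 / 16773.7295 = -0.1878

-0.1878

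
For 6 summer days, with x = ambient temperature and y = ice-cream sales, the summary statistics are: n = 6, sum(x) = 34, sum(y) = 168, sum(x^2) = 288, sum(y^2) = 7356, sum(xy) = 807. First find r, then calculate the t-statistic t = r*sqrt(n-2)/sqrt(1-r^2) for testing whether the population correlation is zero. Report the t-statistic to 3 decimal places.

-0.602

S_xy = nΣxy − ΣxΣy = 6·807 − 34·168 = 4842 − 5712 = -870
S_xx = nΣx² − (Σx)² = 6·288 − 34² = 1728 − 1156 = 572
S_yy = nΣy² − (Σy)² = 6·7356 − 168² = 44136 − 28224 = 15912
r = S_xy / √(S_xx·S_yy) = -870 / √(572·15912) = -870 / √9101664 = -870 / 3016.8964 = -0.2884
t = r·√(n−2)/√(1−r²) = -0.2884·√4 / √(1−0.083175) = -0.576800 / 0.957510 = -0.602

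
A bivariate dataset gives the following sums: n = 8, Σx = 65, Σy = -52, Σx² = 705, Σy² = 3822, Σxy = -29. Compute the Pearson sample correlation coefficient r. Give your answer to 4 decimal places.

0.5013

S_xy = nΣxy − ΣxΣy = 8·(-29) − 65·(-52) = -232 − (-3380) = 3148
S_xx = nΣx² − (Σx)² = 8·705 − 65² = 5640 − 4225 = 1415
S_yy = nΣy² − (Σy)² = 8·3822 − (-52)² = 30576 − 2704 = 27872
r = S_xy / √(S_xx·S_yy) = 3148 / √(1415·27872) = 3148 / √39438880 = 3148 / 6280.0382 = 0.5013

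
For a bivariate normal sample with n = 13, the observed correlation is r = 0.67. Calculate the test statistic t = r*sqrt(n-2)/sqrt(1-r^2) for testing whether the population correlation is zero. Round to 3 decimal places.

1 − r² = 1 − 0.4489 = 0.5511;  √(1−r²) = 0.742361
√(n−2) = √11 = 3.316625
t = r·√(n−2)/√(1−r²) = 0.67 · 3.316625 / 0.742361 = 2.993

2.993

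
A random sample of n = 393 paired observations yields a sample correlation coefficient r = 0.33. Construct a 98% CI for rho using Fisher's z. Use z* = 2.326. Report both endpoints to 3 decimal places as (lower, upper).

z_r = atanh(0.33) = 0.342828;  SE = 1/√(n−3) = 1/√390 = 0.050637
z-limits: 0.342828 ± 2.326·0.050637 = 0.342828 ± 0.117782 = [0.225046, 0.460610]
ρ-limits: (tanh 0.225046, tanh 0.460610) = (0.221, 0.431)

(0.221, 0.431)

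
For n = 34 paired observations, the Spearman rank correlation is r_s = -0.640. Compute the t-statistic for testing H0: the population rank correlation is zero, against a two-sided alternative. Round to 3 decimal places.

1 − r_s² = 1 − 0.409600 = 0.590400;  √(1−r_s²) = 0.768375
√(n−2) = √32 = 5.656854
t = r_s·√(n−2)/√(1−r_s²) = -0.640 · 5.656854 / 0.768375 = -4.712

-4.712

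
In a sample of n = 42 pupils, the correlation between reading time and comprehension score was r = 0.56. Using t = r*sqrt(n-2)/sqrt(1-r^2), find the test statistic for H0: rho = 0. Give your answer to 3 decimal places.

t = r·√(n−2) / √(1−r²) with r = 0.56, n = 42
  = 0.56·√40 / √(1 − 0.3136)
  = 0.56·6.324555 / 0.828493
  = 3.541751 / 0.828493 = 4.275

4.275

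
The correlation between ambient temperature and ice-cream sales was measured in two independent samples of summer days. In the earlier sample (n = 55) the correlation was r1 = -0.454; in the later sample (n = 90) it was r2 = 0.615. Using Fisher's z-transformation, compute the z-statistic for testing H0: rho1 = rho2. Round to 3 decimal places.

-6.884

Fisher z-transforms: z1 = atanh(-0.454) = -0.489727, z2 = atanh(0.615) = 0.716923; difference d = -1.206650
Var(d) = 1/52 + 1/87 = 0.0192308 + 0.0114943 = 0.0307251
z = d/√Var(d) = -1.206650 / √0.0307251 = -1.206650 / 0.175286 = -6.884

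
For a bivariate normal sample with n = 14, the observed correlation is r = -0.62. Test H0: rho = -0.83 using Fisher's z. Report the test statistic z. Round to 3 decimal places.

1.536

z_r = atanh(-0.62) = -0.725005,  z_0 = atanh(-0.83) = -1.188136
SE = 1/√(n−3) = 1/√11 = 0.301511
z = (z_r − z_0)/SE = (-0.725005 − (-1.188136)) / 0.301511 = 0.463131 / 0.301511 = 1.536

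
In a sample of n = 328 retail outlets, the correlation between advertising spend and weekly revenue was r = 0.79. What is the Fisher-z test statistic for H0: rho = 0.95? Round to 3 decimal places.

z_r = atanh(0.79) = 1.071432,  z_0 = atanh(0.95) = 1.831781
SE = 1/√(n−3) = 1/√325 = 0.055470
z = (z_r − z_0)/SE = (1.071432 − 1.831781) / 0.055470 = -0.760349 / 0.055470 = -13.707

-13.707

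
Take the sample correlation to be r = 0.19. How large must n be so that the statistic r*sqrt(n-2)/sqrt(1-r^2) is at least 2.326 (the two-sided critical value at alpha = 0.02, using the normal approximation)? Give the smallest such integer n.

147

r√(n−2)/√(1−r²) ≥ 2.326  ⇔  n−2 ≥ (2.326)²·(1−r²)/r²
(1−r²)/r² = (1−0.0361)/0.0361 = 26.7008
n ≥ 2 + 5.410276·26.7008 = 2 + 144.4587 = 146.4587
⌈146.4587⌉ = 147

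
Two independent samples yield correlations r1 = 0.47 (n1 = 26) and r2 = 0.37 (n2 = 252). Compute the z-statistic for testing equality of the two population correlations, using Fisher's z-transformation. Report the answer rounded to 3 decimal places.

0.558

z1 = atanh(0.47) = 0.510070,  z2 = atanh(0.37) = 0.388423
SE = √(1/(n1−3) + 1/(n2−3)) = √(1/23 + 1/249) = √(0.0434783 + 0.0040161) = √0.0474944 = 0.217932
z = (z1 − z2)/SE = (0.510070 − 0.388423) / 0.217932 = 0.121647 / 0.217932 = 0.558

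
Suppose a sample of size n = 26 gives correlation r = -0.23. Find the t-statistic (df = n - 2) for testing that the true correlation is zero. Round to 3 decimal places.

1 − r² = 1 − 0.0529 = 0.9471;  √(1−r²) = 0.973191
√(n−2) = √24 = 4.898979
t = r·√(n−2)/√(1−r²) = -0.23 · 4.898979 / 0.973191 = -1.158

-1.158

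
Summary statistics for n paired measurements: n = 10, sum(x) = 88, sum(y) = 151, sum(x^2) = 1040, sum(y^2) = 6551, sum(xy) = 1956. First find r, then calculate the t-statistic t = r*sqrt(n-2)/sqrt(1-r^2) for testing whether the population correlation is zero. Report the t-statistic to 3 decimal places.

S_xy = nΣxy − ΣxΣy = 10·1956 − 88·151 = 19560 − 13288 = 6272
S_xx = nΣx² − (Σx)² = 10·1040 − 88² = 10400 − 7744 = 2656
S_yy = nΣy² − (Σy)² = 10·6551 − 151² = 65510 − 22801 = 42709
r = S_xy / √(S_xx·S_yy) = 6272 / √(2656·42709) = 6272 / √113435104 = 6272 / 10650.5917 = 0.5889
t = r·√(n−2)/√(1−r²) = 0.5889·√8 / √(1−0.346803) = 1.665661 / 0.808206 = 2.061

2.061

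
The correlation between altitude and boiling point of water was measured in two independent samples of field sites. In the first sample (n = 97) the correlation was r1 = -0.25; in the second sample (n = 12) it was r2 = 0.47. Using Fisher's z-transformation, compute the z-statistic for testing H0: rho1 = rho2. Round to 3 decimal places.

-2.194

Fisher z-transforms: z1 = atanh(-0.25) = -0.255413, z2 = atanh(0.47) = 0.510070; difference d = -0.765483
Var(d) = 1/94 + 1/9 = 0.0106383 + 0.1111111 = 0.1217494
z = d/√Var(d) = -0.765483 / √0.1217494 = -0.765483 / 0.348926 = -2.194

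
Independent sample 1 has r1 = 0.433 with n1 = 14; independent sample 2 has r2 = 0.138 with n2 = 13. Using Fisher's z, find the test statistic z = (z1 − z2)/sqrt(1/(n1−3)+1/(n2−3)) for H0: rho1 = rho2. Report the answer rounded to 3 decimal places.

0.743

Fisher z-transforms: z1 = atanh(0.433) = 0.463583, z2 = atanh(0.138) = 0.138886; difference d = 0.324697
Var(d) = 1/11 + 1/10 = 0.0909091 + 0.1000000 = 0.1909091
z = d/√Var(d) = 0.324697 / √0.1909091 = 0.324697 / 0.436931 = 0.743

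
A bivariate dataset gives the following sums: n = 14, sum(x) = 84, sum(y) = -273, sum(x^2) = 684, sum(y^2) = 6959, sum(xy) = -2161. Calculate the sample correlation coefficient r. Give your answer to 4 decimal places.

S_xy = nΣxy − ΣxΣy = 14·(-2161) − 84·(-273) = -30254 − (-22932) = -7322
S_xx = nΣx² − (Σx)² = 14·684 − 84² = 9576 − 7056 = 2520
S_yy = nΣy² − (Σy)² = 14·6959 − (-273)² = 97426 − 74529 = 22897
r = S_xy / √(S_xx·S_yy) = -7322 / √(2520·22897) = -7322 / √57700440 = -7322 / 7596.0806 = -0.9639

-0.9639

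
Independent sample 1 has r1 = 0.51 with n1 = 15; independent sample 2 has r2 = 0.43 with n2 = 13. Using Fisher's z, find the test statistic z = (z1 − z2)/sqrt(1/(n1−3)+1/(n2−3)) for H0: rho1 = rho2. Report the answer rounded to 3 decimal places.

0.240

Fisher z-transforms: z1 = atanh(0.51) = 0.562730, z2 = atanh(0.43) = 0.459897; difference d = 0.102833
Var(d) = 1/12 + 1/10 = 0.0833333 + 0.1000000 = 0.1833333
z = d/√Var(d) = 0.102833 / √0.1833333 = 0.102833 / 0.428174 = 0.240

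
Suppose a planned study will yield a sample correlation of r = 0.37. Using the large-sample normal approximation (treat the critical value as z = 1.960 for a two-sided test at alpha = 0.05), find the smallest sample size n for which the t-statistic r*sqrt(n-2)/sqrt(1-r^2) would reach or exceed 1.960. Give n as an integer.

r√(n−2)/√(1−r²) ≥ 1.960  ⇔  n−2 ≥ (1.960)²·(1−r²)/r²
(1−r²)/r² = (1−0.1369)/0.1369 = 6.3046
n ≥ 2 + 3.8416·6.3046 = 2 + 24.2198 = 26.2198
⌈26.2198⌉ = 27

27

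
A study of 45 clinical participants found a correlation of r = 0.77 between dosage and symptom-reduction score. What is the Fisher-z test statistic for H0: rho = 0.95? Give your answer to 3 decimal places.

-5.259

Fisher z: atanh(0.77) = 1.020328, atanh(0.95) = 1.831781
z = (z_r − z_0)·√(n−3) = (1.020328 − 1.831781)·√42 = -0.811453 · 6.480741 = -5.259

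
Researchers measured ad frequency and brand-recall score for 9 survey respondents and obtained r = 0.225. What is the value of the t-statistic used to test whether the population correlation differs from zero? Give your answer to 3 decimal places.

0.611

t = r·√(n−2) / √(1−r²) with r = 0.225, n = 9
  = 0.225·√7 / √(1 − 0.050625)
  = 0.225·2.645751 / 0.974359
  = 0.595294 / 0.974359 = 0.611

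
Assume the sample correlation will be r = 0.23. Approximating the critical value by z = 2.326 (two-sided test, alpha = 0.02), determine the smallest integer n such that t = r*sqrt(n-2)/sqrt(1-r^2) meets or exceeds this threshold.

r√(n−2)/√(1−r²) ≥ 2.326  ⇔  n−2 ≥ (2.326)²·(1−r²)/r²
(1−r²)/r² = (1−0.0529)/0.0529 = 17.9036
n ≥ 2 + 5.410276·17.9036 = 2 + 96.8634 = 98.8634
⌈98.8634⌉ = 99

99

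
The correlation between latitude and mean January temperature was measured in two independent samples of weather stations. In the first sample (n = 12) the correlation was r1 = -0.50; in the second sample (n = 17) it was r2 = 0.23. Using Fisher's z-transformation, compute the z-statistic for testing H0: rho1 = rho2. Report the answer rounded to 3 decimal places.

-1.834

Fisher z-transforms: z1 = atanh(-0.50) = -0.549306, z2 = atanh(0.23) = 0.234189; difference d = -0.783495
Var(d) = 1/9 + 1/14 = 0.1111111 + 0.0714286 = 0.1825397
z = d/√Var(d) = -0.783495 / √0.1825397 = -0.783495 / 0.427247 = -1.834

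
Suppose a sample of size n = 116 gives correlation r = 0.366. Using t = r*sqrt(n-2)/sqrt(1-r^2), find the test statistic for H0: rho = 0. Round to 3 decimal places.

t = r·√(n−2) / √(1−r²) with r = 0.366, n = 116
  = 0.366·√114 / √(1 − 0.133956)
  = 0.366·10.677078 / 0.930615
  = 3.907811 / 0.930615 = 4.199

4.199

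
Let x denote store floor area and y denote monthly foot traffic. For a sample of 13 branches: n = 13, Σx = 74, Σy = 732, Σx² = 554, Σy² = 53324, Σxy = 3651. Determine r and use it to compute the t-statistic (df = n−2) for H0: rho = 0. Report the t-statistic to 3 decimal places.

-1.477

S_xy = nΣxy − ΣxΣy = 13·3651 − 74·732 = 47463 − 54168 = -6705
S_xx = nΣx² − (Σx)² = 13·554 − 74² = 7202 − 5476 = 1726
S_yy = nΣy² − (Σy)² = 13·53324 − 732² = 693212 − 535824 = 157388
r = S_xy / √(S_xx·S_yy) = -6705 / √(1726·157388) = -6705 / √271651688 = -6705 / 16481.8594 = -0.4068
t = r·√(n−2)/√(1−r²) = -0.4068·√11 / √(1−0.165486) = -1.349203 / 0.913517 = -1.477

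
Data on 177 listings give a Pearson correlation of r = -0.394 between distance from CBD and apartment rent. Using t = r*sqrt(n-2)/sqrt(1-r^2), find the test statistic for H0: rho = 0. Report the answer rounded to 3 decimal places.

-5.671

t = r·√(n−2) / √(1−r²) with r = -0.394, n = 177
  = -0.394·√175 / √(1 − 0.155236)
  = -0.394·13.228757 / 0.919110
  = -5.212130 / 0.919110 = -5.671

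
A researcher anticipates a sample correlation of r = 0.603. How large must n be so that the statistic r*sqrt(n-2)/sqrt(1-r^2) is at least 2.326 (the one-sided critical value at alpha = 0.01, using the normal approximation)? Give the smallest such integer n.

12

r√(n−2)/√(1−r²) ≥ 2.326  ⇔  n−2 ≥ (2.326)²·(1−r²)/r²
(1−r²)/r² = (1−0.363609)/0.363609 = 1.7502
n ≥ 2 + 5.410276·1.7502 = 2 + 9.4691 = 11.4691
⌈11.4691⌉ = 12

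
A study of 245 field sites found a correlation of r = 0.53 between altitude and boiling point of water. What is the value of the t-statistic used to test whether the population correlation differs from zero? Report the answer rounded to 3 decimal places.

9.743

t = r·√(n−2) / √(1−r²) with r = 0.53, n = 245
  = 0.53·√243 / √(1 − 0.2809)
  = 0.53·15.588457 / 0.847998
  = 8.261882 / 0.847998 = 9.743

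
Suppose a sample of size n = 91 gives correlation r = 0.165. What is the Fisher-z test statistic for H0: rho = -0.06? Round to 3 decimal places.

Fisher z: atanh(0.165) = 0.166522, atanh(-0.06) = -0.060072
z = (z_r − z_0)·√(n−3) = (0.166522 − (-0.060072))·√88 = 0.226594 · 9.380832 = 2.126

2.126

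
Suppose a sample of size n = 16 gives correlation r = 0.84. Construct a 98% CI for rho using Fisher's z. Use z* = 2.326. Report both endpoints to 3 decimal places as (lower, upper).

Fisher z: z_r = atanh(r) = ½·ln((1+0.84)/(1−0.84)) = 1.221174
SE(z) = 1/√(n−3) = 1/√13 = 0.277350
98% ⇒ z* = 2.326; margin = 2.326·0.277350 = 0.645116
CI on z-scale: (0.576058, 1.866290)
Back-transform: tanh(0.576058) = 0.519794, tanh(1.866290) = 0.953257

(0.520, 0.953)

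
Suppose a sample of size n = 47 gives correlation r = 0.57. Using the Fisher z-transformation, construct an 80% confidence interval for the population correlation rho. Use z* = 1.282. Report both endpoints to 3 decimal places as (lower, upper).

(0.425, 0.686)

z_r = atanh(0.57) = 0.647523;  SE = 1/√(n−3) = 1/√44 = 0.150756
z-limits: 0.647523 ± 1.282·0.150756 = 0.647523 ± 0.193269 = [0.454254, 0.840792]
ρ-limits: (tanh 0.454254, tanh 0.840792) = (0.425, 0.686)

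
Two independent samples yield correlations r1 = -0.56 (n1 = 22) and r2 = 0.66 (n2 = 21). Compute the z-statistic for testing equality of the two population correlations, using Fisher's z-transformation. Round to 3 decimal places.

z1 = atanh(-0.56) = -0.632833,  z2 = atanh(0.66) = 0.792814
SE = √(1/(n1−3) + 1/(n2−3)) = √(1/19 + 1/18) = √(0.0526316 + 0.0555556) = √0.1081872 = 0.328918
z = (z1 − z2)/SE = (-0.632833 − 0.792814) / 0.328918 = -1.425647 / 0.328918 = -4.334

-4.334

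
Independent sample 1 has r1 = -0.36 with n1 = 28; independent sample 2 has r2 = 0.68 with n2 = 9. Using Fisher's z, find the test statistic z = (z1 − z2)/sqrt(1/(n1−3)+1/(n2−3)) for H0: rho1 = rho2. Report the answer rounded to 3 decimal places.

-2.653

z1 = atanh(-0.36) = -0.376886,  z2 = atanh(0.68) = 0.829114
SE = √(1/(n1−3) + 1/(n2−3)) = √(1/25 + 1/6) = √(0.0400000 + 0.1666667) = √0.2066667 = 0.454606
z = (z1 − z2)/SE = (-0.376886 − 0.829114) / 0.454606 = -1.206000 / 0.454606 = -2.653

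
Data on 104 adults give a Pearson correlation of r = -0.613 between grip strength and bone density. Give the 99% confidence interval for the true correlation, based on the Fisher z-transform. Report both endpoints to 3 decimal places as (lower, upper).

Fisher z: z_r = atanh(r) = ½·ln((1+(-0.613))/(1−(-0.613))) = -0.713713
SE(z) = 1/√(n−3) = 1/√101 = 0.099504
99% ⇒ z* = 2.576; margin = 2.576·0.099504 = 0.256322
CI on z-scale: (-0.970035, -0.457391)
Back-transform: tanh(-0.970035) = -0.748720, tanh(-0.457391) = -0.427955

(-0.749, -0.428)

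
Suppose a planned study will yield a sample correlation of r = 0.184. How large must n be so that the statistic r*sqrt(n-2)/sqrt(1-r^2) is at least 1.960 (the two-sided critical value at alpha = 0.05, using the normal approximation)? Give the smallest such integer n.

112

r√(n−2)/√(1−r²) ≥ 1.960  ⇔  n−2 ≥ (1.960)²·(1−r²)/r²
(1−r²)/r² = (1−0.033856)/0.033856 = 28.5369
n ≥ 2 + 3.8416·28.5369 = 2 + 109.6274 = 111.6274
⌈111.6274⌉ = 112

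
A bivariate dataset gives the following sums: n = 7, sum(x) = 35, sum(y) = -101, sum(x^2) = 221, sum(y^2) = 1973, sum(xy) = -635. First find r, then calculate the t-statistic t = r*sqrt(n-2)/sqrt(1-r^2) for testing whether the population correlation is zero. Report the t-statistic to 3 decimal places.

-3.519

S_xy = nΣxy − ΣxΣy = 7·(-635) − 35·(-101) = -4445 − (-3535) = -910
S_xx = nΣx² − (Σx)² = 7·221 − 35² = 1547 − 1225 = 322
S_yy = nΣy² − (Σy)² = 7·1973 − (-101)² = 13811 − 10201 = 3610
r = S_xy / √(S_xx·S_yy) = -910 / √(322·3610) = -910 / √1162420 = -910 / 1078.1558 = -0.8440
t = r·√(n−2)/√(1−r²) = -0.8440·√5 / √(1−0.712336) = -1.887241 / 0.536343 = -3.519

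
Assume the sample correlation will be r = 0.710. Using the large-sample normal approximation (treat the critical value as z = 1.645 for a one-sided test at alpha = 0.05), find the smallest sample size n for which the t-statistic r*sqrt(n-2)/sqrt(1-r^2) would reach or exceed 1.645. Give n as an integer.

5

r√(n−2)/√(1−r²) ≥ 1.645  ⇔  n−2 ≥ (1.645)²·(1−r²)/r²
(1−r²)/r² = (1−0.504100)/0.504100 = 0.9837
n ≥ 2 + 2.706025·0.9837 = 2 + 2.6619 = 4.6619
⌈4.6619⌉ = 5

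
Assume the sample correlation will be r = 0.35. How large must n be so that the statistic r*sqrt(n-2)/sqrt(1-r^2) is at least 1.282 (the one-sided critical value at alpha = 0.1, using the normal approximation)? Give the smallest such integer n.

14

r√(n−2)/√(1−r²) ≥ 1.282  ⇔  n−2 ≥ (1.282)²·(1−r²)/r²
(1−r²)/r² = (1−0.1225)/0.1225 = 7.1633
n ≥ 2 + 1.643524·7.1633 = 2 + 11.7731 = 13.7731
⌈13.7731⌉ = 14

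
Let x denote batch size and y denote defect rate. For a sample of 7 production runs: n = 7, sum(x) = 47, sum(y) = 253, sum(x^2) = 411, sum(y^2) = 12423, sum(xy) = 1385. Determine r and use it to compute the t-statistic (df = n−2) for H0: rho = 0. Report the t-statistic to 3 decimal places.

Numerator: nΣxy − (Σx)(Σy) = 7·1385 − (47)(253) = -2196
Denominator: √[(nΣx²−(Σx)²)(nΣy²−(Σy)²)]
  nΣx²−(Σx)² = 7·411 − 2209 = 668;  nΣy²−(Σy)² = 7·12423 − 64009 = 22952
  √(668·22952) = √15331936 = 3915.6016
r = -2196 / 3915.6016 = -0.5608
t = r·√(n−2)/√(1−r²) = -0.5608·√5 / √(1−0.314497) = -1.253987 / 0.827951 = -1.515

-1.515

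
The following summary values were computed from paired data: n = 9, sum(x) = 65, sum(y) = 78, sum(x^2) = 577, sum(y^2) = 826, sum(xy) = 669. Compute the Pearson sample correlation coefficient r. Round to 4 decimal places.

0.8319

S_xy = nΣxy − ΣxΣy = 9·669 − 65·78 = 6021 − 5070 = 951
S_xx = nΣx² − (Σx)² = 9·577 − 65² = 5193 − 4225 = 968
S_yy = nΣy² − (Σy)² = 9·826 − 78² = 7434 − 6084 = 1350
r = S_xy / √(S_xx·S_yy) = 951 / √(968·1350) = 951 / √1306800 = 951 / 1143.1535 = 0.8319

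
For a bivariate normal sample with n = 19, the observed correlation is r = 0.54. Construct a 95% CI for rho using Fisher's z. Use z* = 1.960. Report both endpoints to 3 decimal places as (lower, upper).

(0.114, 0.798)

Fisher z: z_r = atanh(r) = ½·ln((1+0.54)/(1−0.54)) = 0.604156
SE(z) = 1/√(n−3) = 1/√16 = 0.250000
95% ⇒ z* = 1.960; margin = 1.960·0.250000 = 0.490000
CI on z-scale: (0.114156, 1.094156)
Back-transform: tanh(0.114156) = 0.113663, tanh(1.094156) = 0.798390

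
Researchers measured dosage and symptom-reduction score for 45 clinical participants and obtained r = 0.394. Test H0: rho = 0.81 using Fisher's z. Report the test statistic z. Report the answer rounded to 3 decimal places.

-4.605

Fisher z: atanh(0.394) = 0.416526, atanh(0.81) = 1.127029
z = (z_r − z_0)·√(n−3) = (0.416526 − 1.127029)·√42 = -0.710503 · 6.480741 = -4.605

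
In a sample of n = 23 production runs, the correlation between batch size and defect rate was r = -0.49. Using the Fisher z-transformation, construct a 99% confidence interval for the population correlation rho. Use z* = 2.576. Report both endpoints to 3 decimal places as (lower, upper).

(-0.805, 0.040)

z_r = atanh(-0.49) = -0.536060;  SE = 1/√(n−3) = 1/√20 = 0.223607
z-limits: -0.536060 ± 2.576·0.223607 = -0.536060 ± 0.576012 = [-1.112072, 0.039952]
ρ-limits: (tanh -1.112072, tanh 0.039952) = (-0.805, 0.040)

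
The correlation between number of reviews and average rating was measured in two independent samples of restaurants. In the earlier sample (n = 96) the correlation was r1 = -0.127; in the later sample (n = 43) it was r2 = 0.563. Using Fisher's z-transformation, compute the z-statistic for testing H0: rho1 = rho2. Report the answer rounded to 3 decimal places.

Fisher z-transforms: z1 = atanh(-0.127) = -0.127689, z2 = atanh(0.563) = 0.637215; difference d = -0.764904
Var(d) = 1/93 + 1/40 = 0.0107527 + 0.0250000 = 0.0357527
z = d/√Var(d) = -0.764904 / √0.0357527 = -0.764904 / 0.189084 = -4.045

-4.045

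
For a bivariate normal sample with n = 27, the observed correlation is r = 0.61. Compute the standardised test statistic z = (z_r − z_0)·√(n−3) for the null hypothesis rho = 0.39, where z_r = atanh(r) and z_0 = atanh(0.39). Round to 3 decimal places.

1.456

Fisher z: atanh(0.61) = 0.708921, atanh(0.39) = 0.411800
z = (z_r − z_0)·√(n−3) = (0.708921 − 0.411800)·√24 = 0.297121 · 4.898979 = 1.456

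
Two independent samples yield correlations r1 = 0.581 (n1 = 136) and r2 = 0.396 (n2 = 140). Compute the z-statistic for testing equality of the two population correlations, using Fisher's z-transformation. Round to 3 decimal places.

z1 = atanh(0.581) = 0.663971,  z2 = atanh(0.396) = 0.418896
SE = √(1/(n1−3) + 1/(n2−3)) = √(1/133 + 1/137) = √(0.0075188 + 0.0072993) = √0.0148181 = 0.121730
z = (z1 − z2)/SE = (0.663971 − 0.418896) / 0.121730 = 0.245075 / 0.121730 = 2.013

2.013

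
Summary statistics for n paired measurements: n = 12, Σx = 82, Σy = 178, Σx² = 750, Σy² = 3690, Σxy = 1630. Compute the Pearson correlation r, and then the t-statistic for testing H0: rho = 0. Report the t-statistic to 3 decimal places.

S_xy = nΣxy − ΣxΣy = 12·1630 − 82·178 = 19560 − 14596 = 4964
S_xx = nΣx² − (Σx)² = 12·750 − 82² = 9000 − 6724 = 2276
S_yy = nΣy² − (Σy)² = 12·3690 − 178² = 44280 − 31684 = 12596
r = S_xy / √(S_xx·S_yy) = 4964 / √(2276·12596) = 4964 / √28668496 = 4964 / 5354.2970 = 0.9271
t = r·√(n−2)/√(1−r²) = 0.9271·√10 / √(1−0.859514) = 2.931748 / 0.374815 = 7.822

7.822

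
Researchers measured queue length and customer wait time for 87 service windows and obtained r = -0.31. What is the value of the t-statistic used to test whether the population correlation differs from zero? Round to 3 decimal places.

-3.006

1 − r² = 1 − 0.0961 = 0.9039;  √(1−r²) = 0.950737
√(n−2) = √85 = 9.219544
t = r·√(n−2)/√(1−r²) = -0.31 · 9.219544 / 0.950737 = -3.006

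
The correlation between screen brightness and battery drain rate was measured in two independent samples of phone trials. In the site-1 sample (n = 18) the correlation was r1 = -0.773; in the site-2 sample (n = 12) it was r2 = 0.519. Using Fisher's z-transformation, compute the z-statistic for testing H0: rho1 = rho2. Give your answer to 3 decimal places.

-3.801

z1 = atanh(-0.773) = -1.027739,  z2 = atanh(0.519) = 0.574970
SE = √(1/(n1−3) + 1/(n2−3)) = √(1/15 + 1/9) = √(0.0666667 + 0.1111111) = √0.1777778 = 0.421637
z = (z1 − z2)/SE = (-1.027739 − 0.574970) / 0.421637 = -1.602709 / 0.421637 = -3.801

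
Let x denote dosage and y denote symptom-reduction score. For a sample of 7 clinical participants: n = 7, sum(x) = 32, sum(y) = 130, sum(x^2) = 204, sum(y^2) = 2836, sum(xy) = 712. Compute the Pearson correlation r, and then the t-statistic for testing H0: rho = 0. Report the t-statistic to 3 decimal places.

2.571

Numerator: nΣxy − (Σx)(Σy) = 7·712 − (32)(130) = 824
Denominator: √[(nΣx²−(Σx)²)(nΣy²−(Σy)²)]
  nΣx²−(Σx)² = 7·204 − 1024 = 404;  nΣy²−(Σy)² = 7·2836 − 16900 = 2952
  √(404·2952) = √1192608 = 1092.0659
r = 824 / 1092.0659 = 0.7545
t = r·√(n−2)/√(1−r²) = 0.7545·√5 / √(1−0.569270) = 1.687113 / 0.656300 = 2.571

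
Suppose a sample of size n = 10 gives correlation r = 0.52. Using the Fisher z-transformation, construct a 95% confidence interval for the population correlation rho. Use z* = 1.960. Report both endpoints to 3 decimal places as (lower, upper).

z_r = atanh(0.52) = 0.576340;  SE = 1/√(n−3) = 1/√7 = 0.377964
z-limits: 0.576340 ± 1.960·0.377964 = 0.576340 ± 0.740809 = [-0.164469, 1.317149]
ρ-limits: (tanh -0.164469, tanh 1.317149) = (-0.163, 0.866)

(-0.163, 0.866)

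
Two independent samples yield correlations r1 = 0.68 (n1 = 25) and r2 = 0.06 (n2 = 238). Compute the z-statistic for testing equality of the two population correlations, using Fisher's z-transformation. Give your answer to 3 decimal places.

3.449

z1 = atanh(0.68) = 0.829114,  z2 = atanh(0.06) = 0.060072
SE = √(1/(n1−3) + 1/(n2−3)) = √(1/22 + 1/235) = √(0.0454545 + 0.0042553) = √0.0497098 = 0.222957
z = (z1 − z2)/SE = (0.829114 − 0.060072) / 0.222957 = 0.769042 / 0.222957 = 3.449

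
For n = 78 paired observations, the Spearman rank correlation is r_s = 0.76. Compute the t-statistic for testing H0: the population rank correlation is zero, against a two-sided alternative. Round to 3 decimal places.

1 − r_s² = 1 − 0.5776 = 0.4224;  √(1−r_s²) = 0.649923
√(n−2) = √76 = 8.717798
t = r_s·√(n−2)/√(1−r_s²) = 0.76 · 8.717798 / 0.649923 = 10.194

10.194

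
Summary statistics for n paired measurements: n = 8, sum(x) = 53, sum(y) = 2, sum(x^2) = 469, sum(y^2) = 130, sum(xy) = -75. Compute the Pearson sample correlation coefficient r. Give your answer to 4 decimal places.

-0.7143

S_xy = nΣxy − ΣxΣy = 8·(-75) − 53·2 = -600 − 106 = -706
S_xx = nΣx² − (Σx)² = 8·469 − 53² = 3752 − 2809 = 943
S_yy = nΣy² − (Σy)² = 8·130 − 2² = 1040 − 4 = 1036
r = S_xy / √(S_xx·S_yy) = -706 / √(943·1036) = -706 / √976948 = -706 / 988.4068 = -0.7143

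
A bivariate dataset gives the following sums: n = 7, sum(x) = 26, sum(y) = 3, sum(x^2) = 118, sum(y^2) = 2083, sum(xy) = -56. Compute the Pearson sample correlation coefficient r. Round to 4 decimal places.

S_xy = nΣxy − ΣxΣy = 7·(-56) − 26·3 = -392 − 78 = -470
S_xx = nΣx² − (Σx)² = 7·118 − 26² = 826 − 676 = 150
S_yy = nΣy² − (Σy)² = 7·2083 − 3² = 14581 − 9 = 14572
r = S_xy / √(S_xx·S_yy) = -470 / √(150·14572) = -470 / √2185800 = -470 / 1478.4451 = -0.3179

-0.3179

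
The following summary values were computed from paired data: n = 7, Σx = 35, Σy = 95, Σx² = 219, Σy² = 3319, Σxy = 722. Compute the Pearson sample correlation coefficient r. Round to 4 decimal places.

0.8265

S_xy = nΣxy − ΣxΣy = 7·722 − 35·95 = 5054 − 3325 = 1729
S_xx = nΣx² − (Σx)² = 7·219 − 35² = 1533 − 1225 = 308
S_yy = nΣy² − (Σy)² = 7·3319 − 95² = 23233 − 9025 = 14208
r = S_xy / √(S_xx·S_yy) = 1729 / √(308·14208) = 1729 / √4376064 = 1729 / 2091.9044 = 0.8265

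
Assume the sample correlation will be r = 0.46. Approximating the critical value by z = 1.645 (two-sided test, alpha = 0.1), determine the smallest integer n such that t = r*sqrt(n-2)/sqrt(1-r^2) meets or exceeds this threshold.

13

Need r·√(n−2)/√(1−r²) ≥ 1.645
√(n−2) ≥ 1.645·√(1−0.2116) / 0.46 = 1.645·0.887919 / 0.46 = 3.1753
n−2 ≥ 10.0825  ⇒  n ≥ 12.0825
Smallest integer n = 13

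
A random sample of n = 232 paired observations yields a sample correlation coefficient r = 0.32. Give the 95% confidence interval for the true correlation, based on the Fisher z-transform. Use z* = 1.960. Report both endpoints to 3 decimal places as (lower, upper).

z_r = atanh(0.32) = 0.331647;  SE = 1/√(n−3) = 1/√229 = 0.066082
z-limits: 0.331647 ± 1.960·0.066082 = 0.331647 ± 0.129521 = [0.202126, 0.461168]
ρ-limits: (tanh 0.202126, tanh 0.461168) = (0.199, 0.431)

(0.199, 0.431)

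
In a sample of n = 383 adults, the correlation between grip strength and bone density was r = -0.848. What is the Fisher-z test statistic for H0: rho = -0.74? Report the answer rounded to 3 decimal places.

Fisher z: atanh(-0.848) = -1.248989, atanh(-0.74) = -0.950479
z = (z_r − z_0)·√(n−3) = (-1.248989 − (-0.950479))·√380 = -0.298510 · 19.493589 = -5.819

-5.819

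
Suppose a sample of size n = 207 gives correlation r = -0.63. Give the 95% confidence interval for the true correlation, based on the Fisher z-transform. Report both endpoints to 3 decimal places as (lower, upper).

(-0.706, -0.540)

z_r = atanh(-0.63) = -0.741416;  SE = 1/√(n−3) = 1/√204 = 0.070014
z-limits: -0.741416 ± 1.960·0.070014 = -0.741416 ± 0.137227 = [-0.878643, -0.604189]
ρ-limits: (tanh -0.878643, tanh -0.604189) = (-0.706, -0.540)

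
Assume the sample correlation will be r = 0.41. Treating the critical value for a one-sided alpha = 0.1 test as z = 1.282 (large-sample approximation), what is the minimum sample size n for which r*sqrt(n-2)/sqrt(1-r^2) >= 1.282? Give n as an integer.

11

Need r·√(n−2)/√(1−r²) ≥ 1.282
√(n−2) ≥ 1.282·√(1−0.1681) / 0.41 = 1.282·0.912086 / 0.41 = 2.8519
n−2 ≥ 8.1333  ⇒  n ≥ 10.1333
Smallest integer n = 11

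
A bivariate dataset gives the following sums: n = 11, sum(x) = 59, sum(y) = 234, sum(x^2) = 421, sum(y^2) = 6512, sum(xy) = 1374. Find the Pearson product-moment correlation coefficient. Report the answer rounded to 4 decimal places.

Numerator: nΣxy − (Σx)(Σy) = 11·1374 − (59)(234) = 1308
Denominator: √[(nΣx²−(Σx)²)(nΣy²−(Σy)²)]
  nΣx²−(Σx)² = 11·421 − 3481 = 1150;  nΣy²−(Σy)² = 11·6512 − 54756 = 16876
  √(1150·16876) = √19407400 = 4405.3831
r = 1308 / 4405.3831 = 0.2969

0.2969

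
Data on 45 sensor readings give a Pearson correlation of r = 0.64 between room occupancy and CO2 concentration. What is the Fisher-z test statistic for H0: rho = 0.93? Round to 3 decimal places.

-5.834

Fisher z: atanh(0.64) = 0.758174, atanh(0.93) = 1.658390
z = (z_r − z_0)·√(n−3) = (0.758174 − 1.658390)·√42 = -0.900216 · 6.480741 = -5.834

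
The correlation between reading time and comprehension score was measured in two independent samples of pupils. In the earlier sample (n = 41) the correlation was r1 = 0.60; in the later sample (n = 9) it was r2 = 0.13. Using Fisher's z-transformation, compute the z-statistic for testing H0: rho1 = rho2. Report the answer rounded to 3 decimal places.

1.280

z1 = atanh(0.60) = 0.693147,  z2 = atanh(0.13) = 0.130740
SE = √(1/(n1−3) + 1/(n2−3)) = √(1/38 + 1/6) = √(0.0263158 + 0.1666667) = √0.1929825 = 0.439298
z = (z1 − z2)/SE = (0.693147 − 0.130740) / 0.439298 = 0.562407 / 0.439298 = 1.280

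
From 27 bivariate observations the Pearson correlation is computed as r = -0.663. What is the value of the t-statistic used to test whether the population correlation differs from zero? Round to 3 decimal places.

1 − r² = 1 − 0.439569 = 0.560431;  √(1−r²) = 0.748619
√(n−2) = √25 = 5.000000
t = r·√(n−2)/√(1−r²) = -0.663 · 5.000000 / 0.748619 = -4.428

-4.428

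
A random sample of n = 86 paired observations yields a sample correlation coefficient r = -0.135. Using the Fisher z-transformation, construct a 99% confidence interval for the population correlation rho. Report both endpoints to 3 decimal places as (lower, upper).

Fisher z: z_r = atanh(r) = ½·ln((1+(-0.135))/(1−(-0.135))) = -0.135829
SE(z) = 1/√(n−3) = 1/√83 = 0.109764
99% ⇒ z* = 2.576; margin = 2.576·0.109764 = 0.282752
CI on z-scale: (-0.418581, 0.146923)
Back-transform: tanh(-0.418581) = -0.395734, tanh(0.146923) = 0.145875

(-0.396, 0.146)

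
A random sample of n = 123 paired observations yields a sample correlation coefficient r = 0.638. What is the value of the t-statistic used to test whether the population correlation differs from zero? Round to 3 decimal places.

t = r·√(n−2) / √(1−r²) with r = 0.638, n = 123
  = 0.638·√121 / √(1 − 0.407044)
  = 0.638·11.000000 / 0.770036
  = 7.018000 / 0.770036 = 9.114

9.114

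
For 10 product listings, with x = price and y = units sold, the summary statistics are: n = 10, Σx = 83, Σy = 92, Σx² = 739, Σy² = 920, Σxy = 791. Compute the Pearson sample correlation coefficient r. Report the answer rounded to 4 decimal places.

S_xy = nΣxy − ΣxΣy = 10·791 − 83·92 = 7910 − 7636 = 274
S_xx = nΣx² − (Σx)² = 10·739 − 83² = 7390 − 6889 = 501
S_yy = nΣy² − (Σy)² = 10·920 − 92² = 9200 − 8464 = 736
r = S_xy / √(S_xx·S_yy) = 274 / √(501·736) = 274 / √368736 = 274 / 607.2364 = 0.4512

0.4512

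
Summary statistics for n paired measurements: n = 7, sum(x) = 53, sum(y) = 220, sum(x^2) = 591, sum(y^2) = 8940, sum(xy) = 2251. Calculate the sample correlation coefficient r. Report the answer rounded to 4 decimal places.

S_xy = nΣxy − ΣxΣy = 7·2251 − 53·220 = 15757 − 11660 = 4097
S_xx = nΣx² − (Σx)² = 7·591 − 53² = 4137 − 2809 = 1328
S_yy = nΣy² − (Σy)² = 7·8940 − 220² = 62580 − 48400 = 14180
r = S_xy / √(S_xx·S_yy) = 4097 / √(1328·14180) = 4097 / √18831040 = 4097 / 4339.4746 = 0.9441

0.9441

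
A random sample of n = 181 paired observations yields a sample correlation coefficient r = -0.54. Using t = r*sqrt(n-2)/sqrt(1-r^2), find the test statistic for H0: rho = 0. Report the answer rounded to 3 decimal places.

-8.584

1 − r² = 1 − 0.2916 = 0.7084;  √(1−r²) = 0.841665
√(n−2) = √179 = 13.379088
t = r·√(n−2)/√(1−r²) = -0.54 · 13.379088 / 0.841665 = -8.584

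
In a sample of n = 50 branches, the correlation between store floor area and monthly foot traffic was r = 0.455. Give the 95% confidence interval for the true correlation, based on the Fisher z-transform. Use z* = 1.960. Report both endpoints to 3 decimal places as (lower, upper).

(0.202, 0.651)

z_r = atanh(0.455) = 0.490988;  SE = 1/√(n−3) = 1/√47 = 0.145865
z-limits: 0.490988 ± 1.960·0.145865 = 0.490988 ± 0.285895 = [0.205093, 0.776883]
ρ-limits: (tanh 0.205093, tanh 0.776883) = (0.202, 0.651)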